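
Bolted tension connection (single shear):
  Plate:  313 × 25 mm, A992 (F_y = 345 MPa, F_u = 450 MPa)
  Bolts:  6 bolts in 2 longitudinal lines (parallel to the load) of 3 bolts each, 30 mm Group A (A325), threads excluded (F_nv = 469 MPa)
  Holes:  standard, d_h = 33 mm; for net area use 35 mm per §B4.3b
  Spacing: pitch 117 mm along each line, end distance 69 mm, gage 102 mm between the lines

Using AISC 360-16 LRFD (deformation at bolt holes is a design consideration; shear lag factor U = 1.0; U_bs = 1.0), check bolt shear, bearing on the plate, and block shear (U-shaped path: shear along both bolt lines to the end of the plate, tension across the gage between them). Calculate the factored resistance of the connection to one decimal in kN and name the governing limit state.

Bolt shear: A_b = π(30)²/4 = 706.86 mm². φR_n = 0.75 × 469 × 706.86 × 6 × 1 = 1491.8 kN.
Bearing (25 mm plate, F_u = 450 MPa): end bolts L_c = 69 − 33/2 = 52.5, R_n = min(1.2×52.5×25×450, 2.4×30×25×450) = 708.75 kN/bolt; interior L_c = 117 − 33 = 84, R_n = 810 kN/bolt. φR_n = 0.75 × (2×708.75 + 4×810) = 3493.1 kN.
Block shear: shear path 2×[69+2×117] = 2×303 mm, A_gv = 15150, A_nv = 2×(303 − 2.5×35)×25 = 10775 mm²; tension across gage: (102 − 1×35)×25 = 1675 mm². R_n = min(0.6×450×10775, 0.6×345×15150) + 1.0×450×1675 = min(2909.3, 3136.1) + 753.75 = 3663.1 kN. φR_n = 0.75 × 3663.1 = 2747.3 kN.
Governing: min(1491.8, 3493.1, 2747.3) = 1491.8 kN → bolt shear.

1491.8 kN (bolt shear governs)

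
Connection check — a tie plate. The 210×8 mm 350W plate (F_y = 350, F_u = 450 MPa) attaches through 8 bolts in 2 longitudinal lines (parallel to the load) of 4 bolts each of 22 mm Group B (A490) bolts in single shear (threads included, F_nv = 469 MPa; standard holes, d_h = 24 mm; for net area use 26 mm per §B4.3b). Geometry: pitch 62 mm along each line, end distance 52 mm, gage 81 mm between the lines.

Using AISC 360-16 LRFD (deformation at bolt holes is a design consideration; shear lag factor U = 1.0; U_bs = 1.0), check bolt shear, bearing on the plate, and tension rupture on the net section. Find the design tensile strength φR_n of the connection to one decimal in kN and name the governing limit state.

426.6 kN (net-section rupture governs)

Bolt shear: A_b = π(22)²/4 = 380.13 mm². φR_n = 0.75 × 469 × 380.13 × 8 × 1 = 1069.7 kN.
Bearing (8 mm plate, F_u = 450 MPa): end bolts L_c = 52 − 24/2 = 40, R_n = min(1.2×40×8×450, 2.4×22×8×450) = 172.8 kN/bolt; interior L_c = 62 − 24 = 38, R_n = 164.16 kN/bolt. φR_n = 0.75 × (2×172.8 + 6×164.16) = 997.9 kN.
Tension rupture (net): A_n = (210 − 2×26)×8 = 1264 mm² (U = 1.0, A_e = A_n). φR_n = 0.75 × 450 × 1264 = 426.6 kN.
Governing: min(1069.7, 997.9, 426.6) = 426.6 kN → net-section rupture.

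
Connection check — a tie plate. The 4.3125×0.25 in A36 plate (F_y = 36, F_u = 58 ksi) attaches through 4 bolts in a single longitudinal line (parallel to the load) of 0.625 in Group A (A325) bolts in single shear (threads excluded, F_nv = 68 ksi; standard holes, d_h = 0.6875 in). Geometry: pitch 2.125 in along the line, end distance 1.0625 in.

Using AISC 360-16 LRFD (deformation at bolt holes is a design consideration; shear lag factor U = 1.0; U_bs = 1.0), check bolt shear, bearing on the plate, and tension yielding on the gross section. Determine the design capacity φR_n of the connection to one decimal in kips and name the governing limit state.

34.9 kips (gross-section yield governs)

Bolt shear: A_b = π(0.625)²/4 = 0.3068 in². φR_n = 0.75 × 68 × 0.3068 × 4 × 1 = 62.6 kips.
Bearing (0.25 in plate, F_u = 58 ksi): end bolts L_c = 1.0625 − 0.6875/2 = 0.71875, R_n = min(1.2×0.71875×0.25×58, 2.4×0.625×0.25×58) = 12.506 kips/bolt; interior L_c = 2.125 − 0.6875 = 1.4375, R_n = 21.75 kips/bolt. φR_n = 0.75 × (1×12.506 + 3×21.75) = 58.3 kips.
Tension yield (gross): A_g = 4.3125×0.25 = 1.0781 in². φR_n = 0.90 × 36 × 1.0781 = 34.9 kips.
Governing: min(62.6, 58.3, 34.9) = 34.9 kips → gross-section yield.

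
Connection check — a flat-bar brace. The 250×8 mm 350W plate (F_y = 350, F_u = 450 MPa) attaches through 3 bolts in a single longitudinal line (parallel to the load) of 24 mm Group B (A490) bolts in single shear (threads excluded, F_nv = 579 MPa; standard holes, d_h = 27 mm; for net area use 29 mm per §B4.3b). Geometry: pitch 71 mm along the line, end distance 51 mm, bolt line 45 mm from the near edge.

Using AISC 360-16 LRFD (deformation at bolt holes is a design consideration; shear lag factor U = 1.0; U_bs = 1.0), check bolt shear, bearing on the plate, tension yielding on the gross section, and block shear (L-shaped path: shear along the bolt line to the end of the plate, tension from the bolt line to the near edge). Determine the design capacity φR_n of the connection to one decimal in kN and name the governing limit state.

Bolt shear: A_b = π(24)²/4 = 452.39 mm². φR_n = 0.75 × 579 × 452.39 × 3 × 1 = 589.4 kN.
Bearing (8 mm plate, F_u = 450 MPa): end bolts L_c = 51 − 27/2 = 37.5, R_n = min(1.2×37.5×8×450, 2.4×24×8×450) = 162 kN/bolt; interior L_c = 71 − 27 = 44, R_n = 190.08 kN/bolt. φR_n = 0.75 × (1×162 + 2×190.08) = 406.6 kN.
Tension yield (gross): A_g = 250×8 = 2000 mm². φR_n = 0.90 × 350 × 2000 = 630.0 kN.
Block shear: shear path 1×[51+2×71] = 1×193 mm, A_gv = 1544, A_nv = 1×(193 − 2.5×29)×8 = 964 mm²; tension to near edge: (45 − 0.5×29)×8 = 244 mm². R_n = min(0.6×450×964, 0.6×350×1544) + 1.0×450×244 = min(260.28, 324.24) + 109.8 = 370.08 kN. φR_n = 0.75 × 370.08 = 277.6 kN.
Governing: min(589.4, 406.6, 630.0, 277.6) = 277.6 kN → block shear.

277.6 kN (block shear governs)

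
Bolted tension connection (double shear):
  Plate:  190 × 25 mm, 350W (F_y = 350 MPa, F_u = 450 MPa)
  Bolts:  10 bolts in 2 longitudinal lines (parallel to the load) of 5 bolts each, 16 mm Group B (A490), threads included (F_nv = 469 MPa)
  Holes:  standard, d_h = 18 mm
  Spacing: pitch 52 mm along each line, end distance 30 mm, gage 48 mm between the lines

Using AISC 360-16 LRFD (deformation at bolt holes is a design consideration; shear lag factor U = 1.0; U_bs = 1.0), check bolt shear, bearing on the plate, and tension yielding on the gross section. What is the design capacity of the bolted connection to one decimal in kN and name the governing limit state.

1414.5 kN (bolt shear governs)

Bolt shear: A_b = π(16)²/4 = 201.06 mm². φR_n = 0.75 × 469 × 201.06 × 10 × 2 = 1414.5 kN.
Bearing (25 mm plate, F_u = 450 MPa): end bolts L_c = 30 − 18/2 = 21, R_n = min(1.2×21×25×450, 2.4×16×25×450) = 283.5 kN/bolt; interior L_c = 52 − 18 = 34, R_n = 432 kN/bolt. φR_n = 0.75 × (2×283.5 + 8×432) = 3017.3 kN.
Tension yield (gross): A_g = 190×25 = 4750 mm². φR_n = 0.90 × 350 × 4750 = 1496.3 kN.
Governing: min(1414.5, 3017.3, 1496.3) = 1414.5 kN → bolt shear.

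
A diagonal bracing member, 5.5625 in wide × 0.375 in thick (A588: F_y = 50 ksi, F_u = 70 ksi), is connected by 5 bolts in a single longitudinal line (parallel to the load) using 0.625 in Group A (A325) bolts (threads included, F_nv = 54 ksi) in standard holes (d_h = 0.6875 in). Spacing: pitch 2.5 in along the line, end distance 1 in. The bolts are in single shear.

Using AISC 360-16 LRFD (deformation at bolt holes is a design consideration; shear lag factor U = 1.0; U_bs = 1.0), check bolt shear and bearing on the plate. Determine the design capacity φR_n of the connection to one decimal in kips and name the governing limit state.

62.1 kips (bolt shear governs)

Bolt shear: A_b = π(0.625)²/4 = 0.3068 in². φR_n = 0.75 × 54 × 0.3068 × 5 × 1 = 62.1 kips.
Bearing (0.375 in plate, F_u = 70 ksi): end bolts L_c = 1 − 0.6875/2 = 0.65625, R_n = min(1.2×0.65625×0.375×70, 2.4×0.625×0.375×70) = 20.672 kips/bolt; interior L_c = 2.5 − 0.6875 = 1.8125, R_n = 39.375 kips/bolt. φR_n = 0.75 × (1×20.672 + 4×39.375) = 133.6 kips.
Governing: min(62.1, 133.6) = 62.1 kips → bolt shear.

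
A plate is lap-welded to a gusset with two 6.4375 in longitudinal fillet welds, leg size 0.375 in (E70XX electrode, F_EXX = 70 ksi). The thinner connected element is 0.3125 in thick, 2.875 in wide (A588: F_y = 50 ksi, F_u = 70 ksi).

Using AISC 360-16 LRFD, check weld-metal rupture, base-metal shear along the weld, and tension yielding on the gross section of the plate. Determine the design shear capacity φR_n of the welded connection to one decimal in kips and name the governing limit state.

Weld metal: throat = 0.707×0.375 = 0.26513 in, L = 2×6.4375 = 12.875 in. φR_n = 0.75 × 0.6 × 70 × 0.26513 × 12.875 = 107.5 kips.
Base metal shear (0.3125 in plate): yield φR_n = 1.0×0.6×50×0.3125×12.875 = 120.7 kips; rupture φR_n = 0.75×0.6×70×0.3125×12.875 = 126.7 kips; take 120.7 kips (yield).
Tension yield (gross): A_g = 2.875×0.3125 = 0.89844 in². φR_n = 0.90 × 50 × 0.89844 = 40.4 kips.
Governing: min(107.5, 120.7, 40.4) = 40.4 kips → gross-section yield.

40.4 kips (gross-section yield governs)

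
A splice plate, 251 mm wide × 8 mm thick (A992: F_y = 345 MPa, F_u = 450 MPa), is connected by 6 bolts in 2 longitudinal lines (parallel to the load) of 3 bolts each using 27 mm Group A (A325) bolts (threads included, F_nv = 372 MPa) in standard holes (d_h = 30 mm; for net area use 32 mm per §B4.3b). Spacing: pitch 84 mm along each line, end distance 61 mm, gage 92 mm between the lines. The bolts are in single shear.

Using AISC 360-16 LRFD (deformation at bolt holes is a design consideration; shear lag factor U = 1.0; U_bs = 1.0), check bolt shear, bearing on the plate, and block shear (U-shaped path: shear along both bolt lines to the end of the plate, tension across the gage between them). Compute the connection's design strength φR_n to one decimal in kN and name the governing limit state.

644.8 kN (block shear governs)

Bolt shear: A_b = π(27)²/4 = 572.56 mm². φR_n = 0.75 × 372 × 572.56 × 6 × 1 = 958.5 kN.
Bearing (8 mm plate, F_u = 450 MPa): end bolts L_c = 61 − 30/2 = 46, R_n = min(1.2×46×8×450, 2.4×27×8×450) = 198.72 kN/bolt; interior L_c = 84 − 30 = 54, R_n = 233.28 kN/bolt. φR_n = 0.75 × (2×198.72 + 4×233.28) = 997.9 kN.
Block shear: shear path 2×[61+2×84] = 2×229 mm, A_gv = 3664, A_nv = 2×(229 − 2.5×32)×8 = 2384 mm²; tension across gage: (92 − 1×32)×8 = 480 mm². R_n = min(0.6×450×2384, 0.6×345×3664) + 1.0×450×480 = min(643.68, 758.45) + 216 = 859.68 kN. φR_n = 0.75 × 859.68 = 644.8 kN.
Governing: min(958.5, 997.9, 644.8) = 644.8 kN → block shear.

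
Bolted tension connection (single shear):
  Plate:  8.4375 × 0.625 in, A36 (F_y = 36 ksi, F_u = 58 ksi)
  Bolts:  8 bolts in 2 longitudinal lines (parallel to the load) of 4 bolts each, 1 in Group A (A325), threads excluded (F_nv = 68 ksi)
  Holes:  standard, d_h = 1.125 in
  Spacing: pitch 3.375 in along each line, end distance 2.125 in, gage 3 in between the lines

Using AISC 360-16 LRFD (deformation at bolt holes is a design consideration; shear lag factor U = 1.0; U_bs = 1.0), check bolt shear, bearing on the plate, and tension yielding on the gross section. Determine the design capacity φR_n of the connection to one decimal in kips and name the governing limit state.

170.9 kips (gross-section yield governs)

Bolt shear: A_b = π(1)²/4 = 0.7854 in². φR_n = 0.75 × 68 × 0.7854 × 8 × 1 = 320.4 kips.
Bearing (0.625 in plate, F_u = 58 ksi): end bolts L_c = 2.125 − 1.125/2 = 1.5625, R_n = min(1.2×1.5625×0.625×58, 2.4×1×0.625×58) = 67.969 kips/bolt; interior L_c = 3.375 − 1.125 = 2.25, R_n = 87 kips/bolt. φR_n = 0.75 × (2×67.969 + 6×87) = 493.5 kips.
Tension yield (gross): A_g = 8.4375×0.625 = 5.2734 in². φR_n = 0.90 × 36 × 5.2734 = 170.9 kips.
Governing: min(320.4, 493.5, 170.9) = 170.9 kips → gross-section yield.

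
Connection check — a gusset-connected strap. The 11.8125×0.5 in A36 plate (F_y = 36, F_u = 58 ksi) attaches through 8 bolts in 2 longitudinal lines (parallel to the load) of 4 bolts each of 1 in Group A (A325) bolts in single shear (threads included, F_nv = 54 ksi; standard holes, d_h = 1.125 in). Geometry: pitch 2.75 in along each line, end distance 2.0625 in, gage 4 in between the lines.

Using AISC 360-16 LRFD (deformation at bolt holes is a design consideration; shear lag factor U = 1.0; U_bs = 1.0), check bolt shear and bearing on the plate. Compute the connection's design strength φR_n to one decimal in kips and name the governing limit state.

254.5 kips (bolt shear governs)

Bolt shear: A_b = π(1)²/4 = 0.7854 in². φR_n = 0.75 × 54 × 0.7854 × 8 × 1 = 254.5 kips.
Bearing (0.5 in plate, F_u = 58 ksi): end bolts L_c = 2.0625 − 1.125/2 = 1.5, R_n = min(1.2×1.5×0.5×58, 2.4×1×0.5×58) = 52.2 kips/bolt; interior L_c = 2.75 − 1.125 = 1.625, R_n = 56.55 kips/bolt. φR_n = 0.75 × (2×52.2 + 6×56.55) = 332.8 kips.
Governing: min(254.5, 332.8) = 254.5 kips → bolt shear.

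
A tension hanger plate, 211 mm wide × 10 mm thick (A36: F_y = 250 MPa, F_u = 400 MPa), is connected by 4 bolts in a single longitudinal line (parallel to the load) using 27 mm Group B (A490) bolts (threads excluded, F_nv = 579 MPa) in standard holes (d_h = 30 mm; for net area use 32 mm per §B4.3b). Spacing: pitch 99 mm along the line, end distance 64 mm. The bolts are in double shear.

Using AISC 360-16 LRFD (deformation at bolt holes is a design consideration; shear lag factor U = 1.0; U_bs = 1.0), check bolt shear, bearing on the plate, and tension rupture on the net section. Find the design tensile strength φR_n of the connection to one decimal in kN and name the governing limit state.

Bolt shear: A_b = π(27)²/4 = 572.56 mm². φR_n = 0.75 × 579 × 572.56 × 4 × 2 = 1989.1 kN.
Bearing (10 mm plate, F_u = 400 MPa): end bolts L_c = 64 − 30/2 = 49, R_n = min(1.2×49×10×400, 2.4×27×10×400) = 235.2 kN/bolt; interior L_c = 99 − 30 = 69, R_n = 259.2 kN/bolt. φR_n = 0.75 × (1×235.2 + 3×259.2) = 759.6 kN.
Tension rupture (net): A_n = (211 − 1×32)×10 = 1790 mm² (U = 1.0, A_e = A_n). φR_n = 0.75 × 400 × 1790 = 537.0 kN.
Governing: min(1989.1, 759.6, 537.0) = 537.0 kN → net-section rupture.

537.0 kN (net-section rupture governs)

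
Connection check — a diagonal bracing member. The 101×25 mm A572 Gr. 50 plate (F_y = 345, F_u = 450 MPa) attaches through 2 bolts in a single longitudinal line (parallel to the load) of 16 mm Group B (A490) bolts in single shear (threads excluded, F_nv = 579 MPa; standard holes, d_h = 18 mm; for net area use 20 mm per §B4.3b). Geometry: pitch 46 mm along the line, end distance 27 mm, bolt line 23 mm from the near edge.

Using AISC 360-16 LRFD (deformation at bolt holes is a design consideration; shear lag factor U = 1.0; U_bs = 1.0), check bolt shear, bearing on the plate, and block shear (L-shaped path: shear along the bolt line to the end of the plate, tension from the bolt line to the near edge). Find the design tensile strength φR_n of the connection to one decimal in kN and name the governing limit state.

174.6 kN (bolt shear governs)

Bolt shear: A_b = π(16)²/4 = 201.06 mm². φR_n = 0.75 × 579 × 201.06 × 2 × 1 = 174.6 kN.
Bearing (25 mm plate, F_u = 450 MPa): end bolts L_c = 27 − 18/2 = 18, R_n = min(1.2×18×25×450, 2.4×16×25×450) = 243 kN/bolt; interior L_c = 46 − 18 = 28, R_n = 378 kN/bolt. φR_n = 0.75 × (1×243 + 1×378) = 465.8 kN.
Block shear: shear path 1×[27+1×46] = 1×73 mm, A_gv = 1825, A_nv = 1×(73 − 1.5×20)×25 = 1075 mm²; tension to near edge: (23 − 0.5×20)×25 = 325 mm². R_n = min(0.6×450×1075, 0.6×345×1825) + 1.0×450×325 = min(290.25, 377.78) + 146.25 = 436.5 kN. φR_n = 0.75 × 436.5 = 327.4 kN.
Governing: min(174.6, 465.8, 327.4) = 174.6 kN → bolt shear.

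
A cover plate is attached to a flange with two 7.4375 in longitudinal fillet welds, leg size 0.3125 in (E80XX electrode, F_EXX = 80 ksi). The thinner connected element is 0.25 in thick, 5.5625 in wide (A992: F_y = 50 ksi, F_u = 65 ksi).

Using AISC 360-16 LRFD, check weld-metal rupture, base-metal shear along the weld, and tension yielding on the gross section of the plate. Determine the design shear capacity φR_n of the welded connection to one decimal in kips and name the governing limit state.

Weld metal: throat = 0.707×0.3125 = 0.22094 in, L = 2×7.4375 = 14.875 in. φR_n = 0.75 × 0.6 × 80 × 0.22094 × 14.875 = 118.3 kips.
Base metal shear (0.25 in plate): yield φR_n = 1.0×0.6×50×0.25×14.875 = 111.6 kips; rupture φR_n = 0.75×0.6×65×0.25×14.875 = 108.8 kips; take 108.8 kips (rupture).
Tension yield (gross): A_g = 5.5625×0.25 = 1.3906 in². φR_n = 0.90 × 50 × 1.3906 = 62.6 kips.
Governing: min(118.3, 108.8, 62.6) = 62.6 kips → gross-section yield.

62.6 kips (gross-section yield governs)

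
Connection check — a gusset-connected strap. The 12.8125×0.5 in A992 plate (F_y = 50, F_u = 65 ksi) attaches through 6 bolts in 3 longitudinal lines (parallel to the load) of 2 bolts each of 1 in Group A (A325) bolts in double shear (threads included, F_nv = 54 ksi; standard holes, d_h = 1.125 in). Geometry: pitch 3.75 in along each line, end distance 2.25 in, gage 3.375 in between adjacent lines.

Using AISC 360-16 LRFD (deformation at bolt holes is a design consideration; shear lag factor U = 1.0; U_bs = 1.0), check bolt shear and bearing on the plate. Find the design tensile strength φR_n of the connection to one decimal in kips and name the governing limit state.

323.6 kips (bearing governs)

Bolt shear: A_b = π(1)²/4 = 0.7854 in². φR_n = 0.75 × 54 × 0.7854 × 6 × 2 = 381.7 kips.
Bearing (0.5 in plate, F_u = 65 ksi): end bolts L_c = 2.25 − 1.125/2 = 1.6875, R_n = min(1.2×1.6875×0.5×65, 2.4×1×0.5×65) = 65.813 kips/bolt; interior L_c = 3.75 − 1.125 = 2.625, R_n = 78 kips/bolt. φR_n = 0.75 × (3×65.813 + 3×78) = 323.6 kips.
Governing: min(381.7, 323.6) = 323.6 kips → bearing.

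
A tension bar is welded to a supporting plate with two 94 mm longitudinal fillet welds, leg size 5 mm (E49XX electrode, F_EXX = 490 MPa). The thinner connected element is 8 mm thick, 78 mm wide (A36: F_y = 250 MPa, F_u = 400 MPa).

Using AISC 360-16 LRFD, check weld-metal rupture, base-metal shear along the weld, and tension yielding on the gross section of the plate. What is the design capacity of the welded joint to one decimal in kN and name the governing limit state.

140.4 kN (gross-section yield governs)

Weld metal: throat = 0.707×5 = 3.535 mm, L = 2×94 = 188 mm. φR_n = 0.75 × 0.6 × 490 × 3.535 × 188 = 146.5 kN.
Base metal shear (8 mm plate): yield φR_n = 1.0×0.6×250×8×188 = 225.6 kN; rupture φR_n = 0.75×0.6×400×8×188 = 270.7 kN; take 225.6 kN (yield).
Tension yield (gross): A_g = 78×8 = 624 mm². φR_n = 0.90 × 250 × 624 = 140.4 kN.
Governing: min(146.5, 225.6, 140.4) = 140.4 kN → gross-section yield.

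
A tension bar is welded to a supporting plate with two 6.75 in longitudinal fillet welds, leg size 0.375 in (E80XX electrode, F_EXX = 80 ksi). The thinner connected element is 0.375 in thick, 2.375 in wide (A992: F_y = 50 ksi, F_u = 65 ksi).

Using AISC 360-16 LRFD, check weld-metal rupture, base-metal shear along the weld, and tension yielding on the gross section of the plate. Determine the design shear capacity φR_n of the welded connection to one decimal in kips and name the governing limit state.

Weld metal: throat = 0.707×0.375 = 0.26513 in, L = 2×6.75 = 13.5 in. φR_n = 0.75 × 0.6 × 80 × 0.26513 × 13.5 = 128.9 kips.
Base metal shear (0.375 in plate): yield φR_n = 1.0×0.6×50×0.375×13.5 = 151.9 kips; rupture φR_n = 0.75×0.6×65×0.375×13.5 = 148.1 kips; take 148.1 kips (rupture).
Tension yield (gross): A_g = 2.375×0.375 = 0.89063 in². φR_n = 0.90 × 50 × 0.89063 = 40.1 kips.
Governing: min(128.9, 148.1, 40.1) = 40.1 kips → gross-section yield.

40.1 kips (gross-section yield governs)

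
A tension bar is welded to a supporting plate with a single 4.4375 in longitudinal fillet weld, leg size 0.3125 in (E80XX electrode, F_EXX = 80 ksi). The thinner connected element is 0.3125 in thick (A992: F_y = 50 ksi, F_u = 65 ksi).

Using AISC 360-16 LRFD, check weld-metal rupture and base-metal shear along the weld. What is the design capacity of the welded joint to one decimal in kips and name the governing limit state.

35.3 kips (weld metal governs)

Weld metal: throat = 0.707×0.3125 = 0.22094 in, L = 4.4375 in. φR_n = 0.75 × 0.6 × 80 × 0.22094 × 4.4375 = 35.3 kips.
Base metal shear (0.3125 in plate): yield φR_n = 1.0×0.6×50×0.3125×4.4375 = 41.6 kips; rupture φR_n = 0.75×0.6×65×0.3125×4.4375 = 40.6 kips; take 40.6 kips (rupture).
Governing: min(35.3, 40.6) = 35.3 kips → weld metal.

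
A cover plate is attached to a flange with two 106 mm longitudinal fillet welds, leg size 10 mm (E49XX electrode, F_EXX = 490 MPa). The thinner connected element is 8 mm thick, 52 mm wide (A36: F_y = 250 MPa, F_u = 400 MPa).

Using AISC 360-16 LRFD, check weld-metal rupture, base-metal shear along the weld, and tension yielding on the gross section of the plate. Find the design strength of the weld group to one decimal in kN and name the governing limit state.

Weld metal: throat = 0.707×10 = 7.07 mm, L = 2×106 = 212 mm. φR_n = 0.75 × 0.6 × 490 × 7.07 × 212 = 330.5 kN.
Base metal shear (8 mm plate): yield φR_n = 1.0×0.6×250×8×212 = 254.4 kN; rupture φR_n = 0.75×0.6×400×8×212 = 305.3 kN; take 254.4 kN (yield).
Tension yield (gross): A_g = 52×8 = 416 mm². φR_n = 0.90 × 250 × 416 = 93.6 kN.
Governing: min(330.5, 254.4, 93.6) = 93.6 kN → gross-section yield.

93.6 kN (gross-section yield governs)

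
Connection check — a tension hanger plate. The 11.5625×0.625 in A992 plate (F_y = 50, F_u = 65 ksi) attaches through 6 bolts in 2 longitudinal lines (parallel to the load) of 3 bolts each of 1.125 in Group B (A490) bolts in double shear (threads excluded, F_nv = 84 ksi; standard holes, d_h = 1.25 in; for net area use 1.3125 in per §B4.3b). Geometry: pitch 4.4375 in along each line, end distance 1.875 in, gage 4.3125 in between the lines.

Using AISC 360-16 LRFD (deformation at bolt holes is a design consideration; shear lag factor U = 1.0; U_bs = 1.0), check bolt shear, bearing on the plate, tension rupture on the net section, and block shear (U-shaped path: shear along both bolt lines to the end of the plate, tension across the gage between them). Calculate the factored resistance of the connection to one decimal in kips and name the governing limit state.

Bolt shear: A_b = π(1.125)²/4 = 0.99402 in². φR_n = 0.75 × 84 × 0.99402 × 6 × 2 = 751.5 kips.
Bearing (0.625 in plate, F_u = 65 ksi): end bolts L_c = 1.875 − 1.25/2 = 1.25, R_n = min(1.2×1.25×0.625×65, 2.4×1.125×0.625×65) = 60.938 kips/bolt; interior L_c = 4.4375 − 1.25 = 3.1875, R_n = 109.69 kips/bolt. φR_n = 0.75 × (2×60.938 + 4×109.69) = 420.5 kips.
Tension rupture (net): A_n = (11.5625 − 2×1.3125)×0.625 = 5.5859 in² (U = 1.0, A_e = A_n). φR_n = 0.75 × 65 × 5.5859 = 272.3 kips.
Block shear: shear path 2×[1.875+2×4.4375] = 2×10.75 in, A_gv = 13.438, A_nv = 2×(10.75 − 2.5×1.3125)×0.625 = 9.3359 in²; tension across gage: (4.3125 − 1×1.3125)×0.625 = 1.875 in². R_n = min(0.6×65×9.3359, 0.6×50×13.438) + 1.0×65×1.875 = min(364.1, 403.14) + 121.88 = 485.98 kips. φR_n = 0.75 × 485.98 = 364.5 kips.
Governing: min(751.5, 420.5, 272.3, 364.5) = 272.3 kips → net-section rupture.

272.3 kips (net-section rupture governs)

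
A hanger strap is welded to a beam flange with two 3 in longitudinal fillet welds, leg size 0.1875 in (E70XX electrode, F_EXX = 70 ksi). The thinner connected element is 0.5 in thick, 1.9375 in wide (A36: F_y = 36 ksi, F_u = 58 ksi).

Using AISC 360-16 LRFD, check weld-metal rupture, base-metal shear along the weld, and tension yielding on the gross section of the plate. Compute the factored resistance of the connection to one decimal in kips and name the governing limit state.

Weld metal: throat = 0.707×0.1875 = 0.13256 in, L = 2×3 = 6 in. φR_n = 0.75 × 0.6 × 70 × 0.13256 × 6 = 25.1 kips.
Base metal shear (0.5 in plate): yield φR_n = 1.0×0.6×36×0.5×6 = 64.8 kips; rupture φR_n = 0.75×0.6×58×0.5×6 = 78.3 kips; take 64.8 kips (yield).
Tension yield (gross): A_g = 1.9375×0.5 = 0.96875 in². φR_n = 0.90 × 36 × 0.96875 = 31.4 kips.
Governing: min(25.1, 64.8, 31.4) = 25.1 kips → weld metal.

25.1 kips (weld metal governs)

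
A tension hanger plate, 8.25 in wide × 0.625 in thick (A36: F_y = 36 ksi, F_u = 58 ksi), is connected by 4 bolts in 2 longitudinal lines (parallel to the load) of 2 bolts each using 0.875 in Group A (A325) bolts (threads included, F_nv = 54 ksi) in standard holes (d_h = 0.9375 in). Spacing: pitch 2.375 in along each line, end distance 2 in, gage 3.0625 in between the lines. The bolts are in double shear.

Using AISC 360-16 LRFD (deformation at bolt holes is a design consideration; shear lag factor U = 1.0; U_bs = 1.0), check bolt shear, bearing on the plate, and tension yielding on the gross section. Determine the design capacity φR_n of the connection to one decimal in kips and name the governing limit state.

Bolt shear: A_b = π(0.875)²/4 = 0.60132 in². φR_n = 0.75 × 54 × 0.60132 × 4 × 2 = 194.8 kips.
Bearing (0.625 in plate, F_u = 58 ksi): end bolts L_c = 2 − 0.9375/2 = 1.53125, R_n = min(1.2×1.53125×0.625×58, 2.4×0.875×0.625×58) = 66.609 kips/bolt; interior L_c = 2.375 − 0.9375 = 1.4375, R_n = 62.531 kips/bolt. φR_n = 0.75 × (2×66.609 + 2×62.531) = 193.7 kips.
Tension yield (gross): A_g = 8.25×0.625 = 5.1563 in². φR_n = 0.90 × 36 × 5.1563 = 167.1 kips.
Governing: min(194.8, 193.7, 167.1) = 167.1 kips → gross-section yield.

167.1 kips (gross-section yield governs)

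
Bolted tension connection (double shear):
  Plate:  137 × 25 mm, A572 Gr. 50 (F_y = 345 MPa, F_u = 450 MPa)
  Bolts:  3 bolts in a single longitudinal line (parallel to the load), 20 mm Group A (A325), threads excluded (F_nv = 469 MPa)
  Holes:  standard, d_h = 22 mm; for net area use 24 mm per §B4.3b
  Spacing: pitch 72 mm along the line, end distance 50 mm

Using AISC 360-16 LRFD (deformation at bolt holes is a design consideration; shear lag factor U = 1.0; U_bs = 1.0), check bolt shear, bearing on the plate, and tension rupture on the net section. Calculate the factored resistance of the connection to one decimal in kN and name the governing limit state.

Bolt shear: A_b = π(20)²/4 = 314.16 mm². φR_n = 0.75 × 469 × 314.16 × 3 × 2 = 663.0 kN.
Bearing (25 mm plate, F_u = 450 MPa): end bolts L_c = 50 − 22/2 = 39, R_n = min(1.2×39×25×450, 2.4×20×25×450) = 526.5 kN/bolt; interior L_c = 72 − 22 = 50, R_n = 540 kN/bolt. φR_n = 0.75 × (1×526.5 + 2×540) = 1204.9 kN.
Tension rupture (net): A_n = (137 − 1×24)×25 = 2825 mm² (U = 1.0, A_e = A_n). φR_n = 0.75 × 450 × 2825 = 953.4 kN.
Governing: min(663.0, 1204.9, 953.4) = 663.0 kN → bolt shear.

663.0 kN (bolt shear governs)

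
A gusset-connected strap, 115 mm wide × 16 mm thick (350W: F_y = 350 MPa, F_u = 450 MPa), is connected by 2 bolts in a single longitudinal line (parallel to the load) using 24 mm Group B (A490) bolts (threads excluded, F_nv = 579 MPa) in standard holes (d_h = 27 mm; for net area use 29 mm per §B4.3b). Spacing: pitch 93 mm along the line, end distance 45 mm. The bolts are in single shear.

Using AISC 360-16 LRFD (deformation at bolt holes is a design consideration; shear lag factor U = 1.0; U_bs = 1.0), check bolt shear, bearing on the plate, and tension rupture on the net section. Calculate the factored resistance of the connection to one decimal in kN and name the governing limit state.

Bolt shear: A_b = π(24)²/4 = 452.39 mm². φR_n = 0.75 × 579 × 452.39 × 2 × 1 = 392.9 kN.
Bearing (16 mm plate, F_u = 450 MPa): end bolts L_c = 45 − 27/2 = 31.5, R_n = min(1.2×31.5×16×450, 2.4×24×16×450) = 272.16 kN/bolt; interior L_c = 93 − 27 = 66, R_n = 414.72 kN/bolt. φR_n = 0.75 × (1×272.16 + 1×414.72) = 515.2 kN.
Tension rupture (net): A_n = (115 − 1×29)×16 = 1376 mm² (U = 1.0, A_e = A_n). φR_n = 0.75 × 450 × 1376 = 464.4 kN.
Governing: min(392.9, 515.2, 464.4) = 392.9 kN → bolt shear.

392.9 kN (bolt shear governs)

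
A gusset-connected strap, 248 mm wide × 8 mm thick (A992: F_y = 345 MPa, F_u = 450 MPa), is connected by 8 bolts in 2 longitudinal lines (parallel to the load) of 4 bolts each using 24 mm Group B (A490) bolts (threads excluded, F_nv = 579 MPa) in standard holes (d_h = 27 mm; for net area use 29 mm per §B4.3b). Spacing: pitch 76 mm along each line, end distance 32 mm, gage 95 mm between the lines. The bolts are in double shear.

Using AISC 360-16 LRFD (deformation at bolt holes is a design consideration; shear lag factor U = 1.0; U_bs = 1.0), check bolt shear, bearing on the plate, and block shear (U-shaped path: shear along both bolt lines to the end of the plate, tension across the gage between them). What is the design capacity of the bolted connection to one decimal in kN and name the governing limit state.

691.7 kN (block shear governs)

Bolt shear: A_b = π(24)²/4 = 452.39 mm². φR_n = 0.75 × 579 × 452.39 × 8 × 2 = 3143.2 kN.
Bearing (8 mm plate, F_u = 450 MPa): end bolts L_c = 32 − 27/2 = 18.5, R_n = min(1.2×18.5×8×450, 2.4×24×8×450) = 79.92 kN/bolt; interior L_c = 76 − 27 = 49, R_n = 207.36 kN/bolt. φR_n = 0.75 × (2×79.92 + 6×207.36) = 1053.0 kN.
Block shear: shear path 2×[32+3×76] = 2×260 mm, A_gv = 4160, A_nv = 2×(260 − 3.5×29)×8 = 2536 mm²; tension across gage: (95 − 1×29)×8 = 528 mm². R_n = min(0.6×450×2536, 0.6×345×4160) + 1.0×450×528 = min(684.72, 861.12) + 237.6 = 922.32 kN. φR_n = 0.75 × 922.32 = 691.7 kN.
Governing: min(3143.2, 1053.0, 691.7) = 691.7 kN → block shear.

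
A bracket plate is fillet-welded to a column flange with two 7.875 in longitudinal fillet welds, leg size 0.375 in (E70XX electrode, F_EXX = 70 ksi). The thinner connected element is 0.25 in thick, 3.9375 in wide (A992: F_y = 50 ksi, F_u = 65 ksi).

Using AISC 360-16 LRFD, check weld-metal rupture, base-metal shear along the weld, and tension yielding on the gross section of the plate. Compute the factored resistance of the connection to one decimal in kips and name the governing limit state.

Weld metal: throat = 0.707×0.375 = 0.26513 in, L = 2×7.875 = 15.75 in. φR_n = 0.75 × 0.6 × 70 × 0.26513 × 15.75 = 131.5 kips.
Base metal shear (0.25 in plate): yield φR_n = 1.0×0.6×50×0.25×15.75 = 118.1 kips; rupture φR_n = 0.75×0.6×65×0.25×15.75 = 115.2 kips; take 115.2 kips (rupture).
Tension yield (gross): A_g = 3.9375×0.25 = 0.98438 in². φR_n = 0.90 × 50 × 0.98438 = 44.3 kips.
Governing: min(131.5, 115.2, 44.3) = 44.3 kips → gross-section yield.

44.3 kips (gross-section yield governs)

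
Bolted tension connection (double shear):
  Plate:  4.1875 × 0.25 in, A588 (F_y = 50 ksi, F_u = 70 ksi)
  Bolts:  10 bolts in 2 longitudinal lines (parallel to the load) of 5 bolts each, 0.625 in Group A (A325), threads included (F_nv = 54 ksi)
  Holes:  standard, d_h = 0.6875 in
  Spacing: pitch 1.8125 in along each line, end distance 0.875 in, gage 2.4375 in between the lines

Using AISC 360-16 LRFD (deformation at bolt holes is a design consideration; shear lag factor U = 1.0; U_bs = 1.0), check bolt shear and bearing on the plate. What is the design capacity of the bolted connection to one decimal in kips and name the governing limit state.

Bolt shear: A_b = π(0.625)²/4 = 0.3068 in². φR_n = 0.75 × 54 × 0.3068 × 10 × 2 = 248.5 kips.
Bearing (0.25 in plate, F_u = 70 ksi): end bolts L_c = 0.875 − 0.6875/2 = 0.53125, R_n = min(1.2×0.53125×0.25×70, 2.4×0.625×0.25×70) = 11.156 kips/bolt; interior L_c = 1.8125 − 0.6875 = 1.125, R_n = 23.625 kips/bolt. φR_n = 0.75 × (2×11.156 + 8×23.625) = 158.5 kips.
Governing: min(248.5, 158.5) = 158.5 kips → bearing.

158.5 kips (bearing governs)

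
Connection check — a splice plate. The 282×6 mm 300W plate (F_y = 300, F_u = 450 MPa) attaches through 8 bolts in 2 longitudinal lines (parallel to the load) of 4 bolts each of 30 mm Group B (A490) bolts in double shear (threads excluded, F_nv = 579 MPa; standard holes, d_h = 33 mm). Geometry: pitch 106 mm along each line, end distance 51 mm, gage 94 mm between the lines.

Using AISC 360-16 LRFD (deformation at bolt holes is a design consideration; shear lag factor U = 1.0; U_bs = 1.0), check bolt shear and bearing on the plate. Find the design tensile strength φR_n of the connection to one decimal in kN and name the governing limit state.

1042.5 kN (bearing governs)

Bolt shear: A_b = π(30)²/4 = 706.86 mm². φR_n = 0.75 × 579 × 706.86 × 8 × 2 = 4911.3 kN.
Bearing (6 mm plate, F_u = 450 MPa): end bolts L_c = 51 − 33/2 = 34.5, R_n = min(1.2×34.5×6×450, 2.4×30×6×450) = 111.78 kN/bolt; interior L_c = 106 − 33 = 73, R_n = 194.4 kN/bolt. φR_n = 0.75 × (2×111.78 + 6×194.4) = 1042.5 kN.
Governing: min(4911.3, 1042.5) = 1042.5 kN → bearing.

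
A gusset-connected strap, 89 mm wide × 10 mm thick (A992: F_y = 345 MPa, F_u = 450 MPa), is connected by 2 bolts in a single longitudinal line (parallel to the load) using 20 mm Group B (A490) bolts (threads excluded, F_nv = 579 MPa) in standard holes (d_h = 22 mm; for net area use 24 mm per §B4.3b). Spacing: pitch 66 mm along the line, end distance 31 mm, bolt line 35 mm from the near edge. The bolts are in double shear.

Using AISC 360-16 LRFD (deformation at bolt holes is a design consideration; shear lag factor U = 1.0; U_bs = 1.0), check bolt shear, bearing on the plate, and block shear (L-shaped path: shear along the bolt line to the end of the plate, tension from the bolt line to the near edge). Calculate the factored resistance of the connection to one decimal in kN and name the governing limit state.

Bolt shear: A_b = π(20)²/4 = 314.16 mm². φR_n = 0.75 × 579 × 314.16 × 2 × 2 = 545.7 kN.
Bearing (10 mm plate, F_u = 450 MPa): end bolts L_c = 31 − 22/2 = 20, R_n = min(1.2×20×10×450, 2.4×20×10×450) = 108 kN/bolt; interior L_c = 66 − 22 = 44, R_n = 216 kN/bolt. φR_n = 0.75 × (1×108 + 1×216) = 243.0 kN.
Block shear: shear path 1×[31+1×66] = 1×97 mm, A_gv = 970, A_nv = 1×(97 − 1.5×24)×10 = 610 mm²; tension to near edge: (35 − 0.5×24)×10 = 230 mm². R_n = min(0.6×450×610, 0.6×345×970) + 1.0×450×230 = min(164.7, 200.79) + 103.5 = 268.2 kN. φR_n = 0.75 × 268.2 = 201.2 kN.
Governing: min(545.7, 243.0, 201.2) = 201.2 kN → block shear.

201.2 kN (block shear governs)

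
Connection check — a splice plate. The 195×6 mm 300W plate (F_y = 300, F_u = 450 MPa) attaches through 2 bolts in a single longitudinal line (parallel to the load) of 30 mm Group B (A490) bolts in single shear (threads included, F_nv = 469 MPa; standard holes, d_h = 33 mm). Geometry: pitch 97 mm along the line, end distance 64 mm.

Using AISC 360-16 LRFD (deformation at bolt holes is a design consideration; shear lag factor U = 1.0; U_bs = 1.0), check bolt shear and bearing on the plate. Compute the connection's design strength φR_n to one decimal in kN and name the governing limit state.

261.2 kN (bearing governs)

Bolt shear: A_b = π(30)²/4 = 706.86 mm². φR_n = 0.75 × 469 × 706.86 × 2 × 1 = 497.3 kN.
Bearing (6 mm plate, F_u = 450 MPa): end bolts L_c = 64 − 33/2 = 47.5, R_n = min(1.2×47.5×6×450, 2.4×30×6×450) = 153.9 kN/bolt; interior L_c = 97 − 33 = 64, R_n = 194.4 kN/bolt. φR_n = 0.75 × (1×153.9 + 1×194.4) = 261.2 kN.
Governing: min(497.3, 261.2) = 261.2 kN → bearing.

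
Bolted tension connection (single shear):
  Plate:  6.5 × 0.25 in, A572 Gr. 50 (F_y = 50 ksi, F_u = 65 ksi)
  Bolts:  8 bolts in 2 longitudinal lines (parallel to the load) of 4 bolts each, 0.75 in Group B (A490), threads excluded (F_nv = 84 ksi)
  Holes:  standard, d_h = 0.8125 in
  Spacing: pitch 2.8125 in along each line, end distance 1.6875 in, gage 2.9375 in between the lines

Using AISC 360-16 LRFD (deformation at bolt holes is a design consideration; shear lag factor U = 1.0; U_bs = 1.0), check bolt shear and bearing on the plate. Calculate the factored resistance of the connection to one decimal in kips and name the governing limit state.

Bolt shear: A_b = π(0.75)²/4 = 0.44179 in². φR_n = 0.75 × 84 × 0.44179 × 8 × 1 = 222.7 kips.
Bearing (0.25 in plate, F_u = 65 ksi): end bolts L_c = 1.6875 − 0.8125/2 = 1.28125, R_n = min(1.2×1.28125×0.25×65, 2.4×0.75×0.25×65) = 24.984 kips/bolt; interior L_c = 2.8125 − 0.8125 = 2, R_n = 29.25 kips/bolt. φR_n = 0.75 × (2×24.984 + 6×29.25) = 169.1 kips.
Governing: min(222.7, 169.1) = 169.1 kips → bearing.

169.1 kips (bearing governs)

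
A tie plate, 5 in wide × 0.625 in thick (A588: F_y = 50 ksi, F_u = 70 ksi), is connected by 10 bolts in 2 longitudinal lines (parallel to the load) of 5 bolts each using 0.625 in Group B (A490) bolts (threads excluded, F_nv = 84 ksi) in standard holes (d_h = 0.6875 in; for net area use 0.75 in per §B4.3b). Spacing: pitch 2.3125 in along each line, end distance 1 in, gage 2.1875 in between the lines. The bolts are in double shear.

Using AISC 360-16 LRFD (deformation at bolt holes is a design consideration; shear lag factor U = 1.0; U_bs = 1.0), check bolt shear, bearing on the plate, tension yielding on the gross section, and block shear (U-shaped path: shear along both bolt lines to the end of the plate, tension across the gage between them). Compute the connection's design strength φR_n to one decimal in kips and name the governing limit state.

140.6 kips (gross-section yield governs)

Bolt shear: A_b = π(0.625)²/4 = 0.3068 in². φR_n = 0.75 × 84 × 0.3068 × 10 × 2 = 386.6 kips.
Bearing (0.625 in plate, F_u = 70 ksi): end bolts L_c = 1 − 0.6875/2 = 0.65625, R_n = min(1.2×0.65625×0.625×70, 2.4×0.625×0.625×70) = 34.453 kips/bolt; interior L_c = 2.3125 − 0.6875 = 1.625, R_n = 65.625 kips/bolt. φR_n = 0.75 × (2×34.453 + 8×65.625) = 445.4 kips.
Tension yield (gross): A_g = 5×0.625 = 3.125 in². φR_n = 0.90 × 50 × 3.125 = 140.6 kips.
Block shear: shear path 2×[1+4×2.3125] = 2×10.25 in, A_gv = 12.813, A_nv = 2×(10.25 − 4.5×0.75)×0.625 = 8.5938 in²; tension across gage: (2.1875 − 1×0.75)×0.625 = 0.89844 in². R_n = min(0.6×70×8.5938, 0.6×50×12.813) + 1.0×70×0.89844 = min(360.94, 384.39) + 62.891 = 423.83 kips. φR_n = 0.75 × 423.83 = 317.9 kips.
Governing: min(386.6, 445.4, 140.6, 317.9) = 140.6 kips → gross-section yield.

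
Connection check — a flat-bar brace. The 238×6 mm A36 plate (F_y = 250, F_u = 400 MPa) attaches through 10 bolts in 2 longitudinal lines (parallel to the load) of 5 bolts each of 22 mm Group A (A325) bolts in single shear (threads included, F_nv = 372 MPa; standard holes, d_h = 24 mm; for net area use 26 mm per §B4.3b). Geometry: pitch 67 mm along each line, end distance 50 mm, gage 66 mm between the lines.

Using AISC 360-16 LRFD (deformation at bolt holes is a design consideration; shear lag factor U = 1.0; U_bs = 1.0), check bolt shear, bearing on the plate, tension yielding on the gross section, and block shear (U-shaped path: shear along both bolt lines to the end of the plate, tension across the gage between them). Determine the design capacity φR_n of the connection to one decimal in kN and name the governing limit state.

321.3 kN (gross-section yield governs)

Bolt shear: A_b = π(22)²/4 = 380.13 mm². φR_n = 0.75 × 372 × 380.13 × 10 × 1 = 1060.6 kN.
Bearing (6 mm plate, F_u = 400 MPa): end bolts L_c = 50 − 24/2 = 38, R_n = min(1.2×38×6×400, 2.4×22×6×400) = 109.44 kN/bolt; interior L_c = 67 − 24 = 43, R_n = 123.84 kN/bolt. φR_n = 0.75 × (2×109.44 + 8×123.84) = 907.2 kN.
Tension yield (gross): A_g = 238×6 = 1428 mm². φR_n = 0.90 × 250 × 1428 = 321.3 kN.
Block shear: shear path 2×[50+4×67] = 2×318 mm, A_gv = 3816, A_nv = 2×(318 − 4.5×26)×6 = 2412 mm²; tension across gage: (66 − 1×26)×6 = 240 mm². R_n = min(0.6×400×2412, 0.6×250×3816) + 1.0×400×240 = min(578.88, 572.4) + 96 = 668.4 kN. φR_n = 0.75 × 668.4 = 501.3 kN.
Governing: min(1060.6, 907.2, 321.3, 501.3) = 321.3 kN → gross-section yield.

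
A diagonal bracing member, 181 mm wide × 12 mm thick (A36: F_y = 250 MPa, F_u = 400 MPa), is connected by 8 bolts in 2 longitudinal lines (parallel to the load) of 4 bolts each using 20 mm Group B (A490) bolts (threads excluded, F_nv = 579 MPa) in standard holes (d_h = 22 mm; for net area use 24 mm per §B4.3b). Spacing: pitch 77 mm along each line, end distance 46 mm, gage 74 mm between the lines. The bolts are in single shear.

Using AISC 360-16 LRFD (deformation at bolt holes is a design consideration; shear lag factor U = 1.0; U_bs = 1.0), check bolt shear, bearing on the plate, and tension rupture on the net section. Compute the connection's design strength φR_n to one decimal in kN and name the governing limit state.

Bolt shear: A_b = π(20)²/4 = 314.16 mm². φR_n = 0.75 × 579 × 314.16 × 8 × 1 = 1091.4 kN.
Bearing (12 mm plate, F_u = 400 MPa): end bolts L_c = 46 − 22/2 = 35, R_n = min(1.2×35×12×400, 2.4×20×12×400) = 201.6 kN/bolt; interior L_c = 77 − 22 = 55, R_n = 230.4 kN/bolt. φR_n = 0.75 × (2×201.6 + 6×230.4) = 1339.2 kN.
Tension rupture (net): A_n = (181 − 2×24)×12 = 1596 mm² (U = 1.0, A_e = A_n). φR_n = 0.75 × 400 × 1596 = 478.8 kN.
Governing: min(1091.4, 1339.2, 478.8) = 478.8 kN → net-section rupture.

478.8 kN (net-section rupture governs)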